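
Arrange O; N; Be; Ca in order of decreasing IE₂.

O > N > Be > Ca

The second ionization energy removes an electron from the +1 ion. For each element: O⁺ still has 5 valence electrons; N⁺ still has 4 valence electrons; Be⁺ still has 1 valence electron; Ca⁺ still has 1 valence electron.
All are still removing valence electrons, so compare the +1 ions as you would atoms: IE_2 generally rises across a period (higher Z_eff) and falls down a group (larger shell), subject to the usual subshell exceptions.
Valence configurations: O⁺ [He]2s²2p³, N⁺ [He]2s²2p², Be⁺ [He]2s¹, Ca⁺ [Ar]4s¹.
The numbers (kJ/mol): O 3388, N 2856, Be 1757, Ca 1145.
Putting it together, IE_2: Ca < Be < N < O.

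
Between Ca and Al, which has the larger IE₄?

Al

IE_4 is the cost of taking one more electron from the +3 cation: Ca³⁺ is already 1 electron into the core; Al³⁺ is the bare [Ne] core.
All of these are removing an electron from a noble-gas core or deeper; the smaller core (lower principal quantum number) is held far more tightly, and within a period the higher nuclear charge binds the same core more tightly.
Tabulated IE_4 (kJ/mol): Ca 6491, Al 11577.
Putting it together, IE_4: Ca < Al.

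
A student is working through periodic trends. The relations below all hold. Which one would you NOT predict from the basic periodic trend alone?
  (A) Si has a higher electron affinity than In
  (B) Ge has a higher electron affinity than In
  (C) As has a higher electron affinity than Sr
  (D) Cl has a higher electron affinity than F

(D)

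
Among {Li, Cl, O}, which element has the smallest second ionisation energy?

Consider each +1 ion: Li⁺ is the bare [He] core; Cl⁺ still has 6 valence electrons; O⁺ still has 5 valence electrons.
Breaking into a closed-shell core is much more expensive than removing a leftover valence electron — Li has the largest IE_2 here.
Valence configurations: Cl⁺ [Ne]3s²3p⁴, O⁺ [He]2s²2p³.
Tabulated IE_2 (kJ/mol): Li 7298, Cl 2298, O 3388.
Overall IE_2 order: Cl < O < Li.

Cl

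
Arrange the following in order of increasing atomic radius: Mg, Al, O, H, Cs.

H < O < Al < Mg < Cs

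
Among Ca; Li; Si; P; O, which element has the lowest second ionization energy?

The second ionization energy removes an electron from the +1 ion. For each element: Ca⁺ still has 1 valence electron; Li⁺ is the bare [He] core; Si⁺ still has 3 valence electrons; P⁺ still has 4 valence electrons; O⁺ still has 5 valence electrons.
Core electrons are held far more tightly than valence electrons, so Li tops the IE_2 order.
Valence configurations: Ca⁺ [Ar]4s¹, Si⁺ [Ne]3s²3p¹, P⁺ [Ne]3s²3p², O⁺ [He]2s²2p³.
Approximate IE_2 values (kJ/mol): Ca 1145, Li 7298, Si 1577, P 1907, O 3388.
So the second ionization energies run Ca < Si < P < O < Li.

Ca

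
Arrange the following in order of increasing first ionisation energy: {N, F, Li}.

Li < N < F

Li is in period 2, group 1; N is in period 2, group 15; F is in period 2, group 17.
IE₁ increases left→right with effective nuclear charge and decreases top→bottom as the valence shell moves farther out.
All lie in period 2, so first ionization energy increases left to right.
So from lowest to highest: Li < N < F.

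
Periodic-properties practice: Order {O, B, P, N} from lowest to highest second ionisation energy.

The second ionization energy removes an electron from the +1 ion. For each element: O⁺ still has 5 valence electrons; B⁺ still has 2 valence electrons; P⁺ still has 4 valence electrons; N⁺ still has 4 valence electrons.
All are still removing valence electrons, so compare the +1 ions as you would atoms: IE_2 generally rises across a period (higher Z_eff) and falls down a group (larger shell), subject to the usual subshell exceptions.
Valence configurations: O⁺ [He]2s²2p³, B⁺ [He]2s², P⁺ [Ne]3s²3p², N⁺ [He]2s²2p².
Approximate IE_2 values (kJ/mol): O 3388, B 2427, P 1907, N 2856.
So the second ionization energies run P < B < N < O.

P, B, N, O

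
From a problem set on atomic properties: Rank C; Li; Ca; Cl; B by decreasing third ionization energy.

Li > Ca > C > Cl > B

Consider each +2 ion: C²⁺ still has 2 valence electrons; Li²⁺ is already 1 electron into the core; Ca²⁺ is the bare [Ar] core; Cl²⁺ still has 5 valence electrons; B²⁺ still has 1 valence electron.
Core electrons are held far more tightly than valence electrons, so Ca and Li top the IE_3 order.
Valence configurations: C²⁺ [He]2s², Cl²⁺ [Ne]3s²3p³, B²⁺ [He]2s¹.
Tabulated IE_3 (kJ/mol): C 4620, Li 11815, Ca 4912, Cl 3822, B 3660.
Overall IE_3 order: B < Cl < C < Ca < Li.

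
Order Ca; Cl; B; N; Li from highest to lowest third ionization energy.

Li > Ca > N > Cl > B

After 2 electrons have been removed, what remains? Ca²⁺ is the bare [Ar] core; Cl²⁺ still has 5 valence electrons; B²⁺ still has 1 valence electron; N²⁺ still has 3 valence electrons; Li²⁺ is already 1 electron into the core.
Breaking into a closed-shell core is much more expensive than removing a leftover valence electron — Ca and Li have the largest IE_3 here.
Valence configurations: Cl²⁺ [Ne]3s²3p³, B²⁺ [He]2s¹, N²⁺ [He]2s²2p¹.
The numbers (kJ/mol): Ca 4912, Cl 3822, B 3660, N 4578, Li 11815.
Putting it together, IE_3: B < Cl < N < Ca < Li.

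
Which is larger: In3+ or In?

In

Forming In3+ removes 3 electrons from In. Fewer electrons for the same nuclear charge means less shielding and a higher Z_eff on the remaining electrons, and for main-group metals the entire outer shell is lost.
A cation is smaller than its parent atom: In3+ < In.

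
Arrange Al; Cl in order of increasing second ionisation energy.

Consider each +1 ion: Al⁺ still has 2 valence electrons; Cl⁺ still has 6 valence electrons.
All are still removing valence electrons, so compare the +1 ions as you would atoms: IE_2 generally rises across a period (higher Z_eff) and falls down a group (larger shell), subject to the usual subshell exceptions.
Valence configurations: Al⁺ [Ne]3s², Cl⁺ [Ne]3s²3p⁴.
Tabulated IE_2 (kJ/mol): Al 1817, Cl 2298.
Putting it together, IE_2: Al < Cl.

Al, Cl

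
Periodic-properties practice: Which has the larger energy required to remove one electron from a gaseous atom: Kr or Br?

Kr

Br is in period 4, group 17; Kr is in period 4, group 18.
First ionization energy rises across a period (greater Z_eff holds electrons more tightly) and falls down a group (valence electrons are farther from the nucleus).
All lie in period 4, so first ionization energy increases left to right.
So Kr has the larger energy required to remove one electron from a gaseous atom (Kr > Br).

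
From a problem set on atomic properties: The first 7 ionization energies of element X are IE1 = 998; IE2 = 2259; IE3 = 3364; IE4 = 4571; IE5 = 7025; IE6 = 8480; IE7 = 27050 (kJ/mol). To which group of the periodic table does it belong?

Group 16

Look for the largest jump between consecutive ionization energies: IE7/IE6 ≈ 3.2, far larger than any earlier ratio.
That jump marks the point where a core electron is being removed. So the atom has 6 valence electrons.
A main-group element with 6 valence electrons is in group 16.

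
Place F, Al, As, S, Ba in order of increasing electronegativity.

Ba, Al, As, S, F

EN rises left→right (higher Z_eff, smaller atoms) and falls top→bottom (larger, more shielded atoms).
Here both period and group differ, so the two effects have to be weighed against each other.
Al > Ba: both effects reinforce here, so Al is clearly the higher of the two.
As > Al: period and group pull opposite ways; the across-period shift dominates (2.18 vs 1.61).
S > As: both effects reinforce here, so S is clearly the higher of the two.
F > S: both effects reinforce here, so F is clearly the higher of the two.
Approximate values (Pauling): F 3.98, Al 1.61, S 2.58, As 2.18, Ba 0.89.
So from lowest to highest: Ba < Al < As < S < F.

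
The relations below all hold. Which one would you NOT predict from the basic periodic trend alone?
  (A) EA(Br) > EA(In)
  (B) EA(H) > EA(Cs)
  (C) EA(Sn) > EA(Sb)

The general trend: electron affinity increases across a period and decreases down a group.
(A) Br (period 4, group 17) vs In (period 5, group 13): the stated order agrees with the simple trend.
(B) H (period 1, group 1) vs Cs (period 6, group 1): the stated order agrees with the simple trend.
(C) Sn (period 5, group 14) vs Sb (period 5, group 15): the stated order contradicts the simple trend.
The exception is (C): adding an electron to Sb's half-filled 5p³ is unfavourable, so Sn has the more exothermic EA.

(C)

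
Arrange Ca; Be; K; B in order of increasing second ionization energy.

Ca, Be, B, K

IE_2 is the cost of taking one more electron from the +1 cation: Ca⁺ still has 1 valence electron; Be⁺ still has 1 valence electron; K⁺ is the bare [Ar] core; B⁺ still has 2 valence electrons.
Breaking into a closed-shell core is much more expensive than removing a leftover valence electron — K has the largest IE_2 here.
Valence configurations: Ca⁺ [Ar]4s¹, Be⁺ [He]2s¹, B⁺ [He]2s².
The numbers (kJ/mol): Ca 1145, Be 1757, K 3052, B 2427.
Overall IE_2 order: Ca < Be < B < K.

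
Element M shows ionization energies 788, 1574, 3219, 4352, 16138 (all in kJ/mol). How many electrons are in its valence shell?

4

Look for the largest jump between consecutive ionization energies: IE5/IE4 ≈ 3.7, far larger than any earlier ratio.
That jump marks the point where a core electron is being removed. So the atom has 4 valence electrons.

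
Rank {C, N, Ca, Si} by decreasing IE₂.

N, C, Si, Ca

After 1 electron has been removed, what remains? C⁺ still has 3 valence electrons; N⁺ still has 4 valence electrons; Ca⁺ still has 1 valence electron; Si⁺ still has 3 valence electrons.
All are still removing valence electrons, so compare the +1 ions as you would atoms: IE_2 generally rises across a period (higher Z_eff) and falls down a group (larger shell), subject to the usual subshell exceptions.
Valence configurations: C⁺ [He]2s²2p¹, N⁺ [He]2s²2p², Ca⁺ [Ar]4s¹, Si⁺ [Ne]3s²3p¹.
Approximate IE_2 values (kJ/mol): C 2353, N 2856, Ca 1145, Si 1577.
So the second ionization energies run Ca < Si < C < N.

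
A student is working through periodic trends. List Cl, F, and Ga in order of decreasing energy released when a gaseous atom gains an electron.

F is in period 2, group 17; Cl is in period 3, group 17; Ga is in period 4, group 13.
Atoms with high Z_eff and room in the valence shell (especially the halogens) have the most exothermic electron affinities.
These span different periods and groups, so the two trends combine.
F > Ga: relative to Ga, both the across-period and down-group shifts push F's electron affinity up.
Cl > F: this pair runs against the simple trend — see the exception note.
Note the exception: Cl has a higher electron affinity than F, contrary to the simple trend — F's small 2p subshell makes the incoming electron feel strong e⁻–e⁻ repulsion, so Cl actually releases more energy on gaining an electron.
Tabulated electron affinity (kJ/mol): F 328, Cl 349, Ga 29.
So from highest to lowest: Cl > F > Ga.

Cl, F, Ga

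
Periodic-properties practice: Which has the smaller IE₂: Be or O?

After 1 electron has been removed, what remains? Be⁺ still has 1 valence electron; O⁺ still has 5 valence electrons.
All are still removing valence electrons, so compare the +1 ions as you would atoms: IE_2 generally rises across a period (higher Z_eff) and falls down a group (larger shell), subject to the usual subshell exceptions.
Valence configurations: Be⁺ [He]2s¹, O⁺ [He]2s²2p³.
Approximate IE_2 values (kJ/mol): Be 1757, O 3388.
So the second ionization energies run Be < O.

Be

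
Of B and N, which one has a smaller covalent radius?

N

Across a period the added protons contract the valence shell; down a group each new principal shell makes the atom larger.
All lie in period 2, so atomic radius increases right to left.
So N has the smaller covalent radius (N < B).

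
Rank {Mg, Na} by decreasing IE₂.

Na > Mg

The second ionization energy removes an electron from the +1 ion. For each element: Mg⁺ still has 1 valence electron; Na⁺ is the bare [Ne] core.
Pulling an electron out of a noble-gas core costs far more than removing a remaining valence electron, so Na sits at the high end of IE_2.
The numbers (kJ/mol): Mg 1451, Na 4562.
Hence IE_2: Mg < Na.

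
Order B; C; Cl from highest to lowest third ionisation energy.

IE_3 is the cost of taking one more electron from the +2 cation: B²⁺ still has 1 valence electron; C²⁺ still has 2 valence electrons; Cl²⁺ still has 5 valence electrons.
All are still removing valence electrons, so compare the +2 ions as you would atoms: IE_3 generally rises across a period (higher Z_eff) and falls down a group (larger shell), subject to the usual subshell exceptions.
Valence configurations: B²⁺ [He]2s¹, C²⁺ [He]2s², Cl²⁺ [Ne]3s²3p³.
Tabulated IE_3 (kJ/mol): B 3660, C 4620, Cl 3822.
Putting it together, IE_3: B < Cl < C.

C > Cl > B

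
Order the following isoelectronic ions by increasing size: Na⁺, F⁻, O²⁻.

Na⁺, F⁻, O²⁻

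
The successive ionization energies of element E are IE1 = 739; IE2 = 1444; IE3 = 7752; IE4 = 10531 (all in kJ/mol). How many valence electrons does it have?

Look for the largest jump between consecutive ionization energies: IE3/IE2 ≈ 5.4, far larger than any earlier ratio.
That jump marks the point where a core electron is being removed. So the atom has 2 valence electrons.

2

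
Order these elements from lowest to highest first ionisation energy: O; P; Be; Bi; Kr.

Bi, Be, P, O, Kr

IE₁ increases left→right with effective nuclear charge and decreases top→bottom as the valence shell moves farther out.
Neither a single period nor a single group — weigh both effects.
Be > Bi: the two effects oppose for this pair; the down-group effect wins (900 vs 703 kJ/mol).
P > Be: period and group pull opposite ways; the across-period shift dominates (1012 vs 900 kJ/mol).
O > P: relative to P, both the across-period and down-group shifts push O's first ionization energy up.
Kr > O: period and group pull opposite ways; the across-period shift dominates (1351 vs 1314 kJ/mol).
For reference (kJ/mol): Be 900, O 1314, P 1012, Kr 1351, Bi 703.
So from lowest to highest: Bi < Be < P < O < Kr.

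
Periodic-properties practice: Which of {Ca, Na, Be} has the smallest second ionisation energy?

Ca

After 1 electron has been removed, what remains? Ca⁺ still has 1 valence electron; Na⁺ is the bare [Ne] core; Be⁺ still has 1 valence electron.
Pulling an electron out of a noble-gas core costs far more than removing a remaining valence electron, so Na sits at the high end of IE_2.
Valence configurations: Ca⁺ [Ar]4s¹, Be⁺ [He]2s¹.
Approximate IE_2 values (kJ/mol): Ca 1145, Na 4562, Be 1757.
So the second ionization energies run Ca < Be < Na.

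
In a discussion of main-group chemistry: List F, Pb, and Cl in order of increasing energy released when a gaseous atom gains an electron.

Pb < F < Cl

F is in period 2, group 17; Cl is in period 3, group 17; Pb is in period 6, group 14.
Atoms with high Z_eff and room in the valence shell (especially the halogens) have the most exothermic electron affinities.
These span different periods and groups, so the two trends combine.
F > Pb: both effects reinforce here, so F is clearly the higher of the two.
Cl > F: this pair runs against the simple trend — see the exception note.
Note the exception: Cl has a higher electron affinity than F, contrary to the simple trend — F's small 2p subshell makes the incoming electron feel strong e⁻–e⁻ repulsion, so Cl actually releases more energy on gaining an electron.
For reference (kJ/mol): F 328, Cl 349, Pb 35.
So from lowest to highest: Pb < F < Cl.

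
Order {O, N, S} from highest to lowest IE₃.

After 2 electrons have been removed, what remains? O²⁺ still has 4 valence electrons; N²⁺ still has 3 valence electrons; S²⁺ still has 4 valence electrons.
All are still removing valence electrons, so compare the +2 ions as you would atoms: IE_3 generally rises across a period (higher Z_eff) and falls down a group (larger shell), subject to the usual subshell exceptions.
Valence configurations: O²⁺ [He]2s²2p², N²⁺ [He]2s²2p¹, S²⁺ [Ne]3s²3p².
Approximate IE_3 values (kJ/mol): O 5300, N 4578, S 3357.
Overall IE_3 order: S < N < O.

O > N > S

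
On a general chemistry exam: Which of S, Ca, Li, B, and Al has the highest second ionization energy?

After 1 electron has been removed, what remains? S⁺ still has 5 valence electrons; Ca⁺ still has 1 valence electron; Li⁺ is the bare [He] core; B⁺ still has 2 valence electrons; Al⁺ still has 2 valence electrons.
Core electrons are held far more tightly than valence electrons, so Li tops the IE_2 order.
Valence configurations: S⁺ [Ne]3s²3p³, Ca⁺ [Ar]4s¹, B⁺ [He]2s², Al⁺ [Ne]3s².
Tabulated IE_2 (kJ/mol): S 2252, Ca 1145, Li 7298, B 2427, Al 1817.
Overall IE_2 order: Ca < Al < S < B < Li.

Li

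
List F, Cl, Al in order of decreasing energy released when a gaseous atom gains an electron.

F is in period 2, group 17; Al is in period 3, group 13; Cl is in period 3, group 17.
Atoms with high Z_eff and room in the valence shell (especially the halogens) have the most exothermic electron affinities.
These span different periods and groups, so the two trends combine.
F > Al: both effects reinforce here, so F is clearly the higher of the two.
Cl > F: this pair runs against the simple trend — see the exception note.
Note the exception: Cl has a higher electron affinity than F, contrary to the simple trend — F's small 2p subshell makes the incoming electron feel strong e⁻–e⁻ repulsion, so Cl actually releases more energy on gaining an electron.
For reference (kJ/mol): F 328, Al 42, Cl 349.
So from highest to lowest: Cl > F > Al.

Cl > F > Al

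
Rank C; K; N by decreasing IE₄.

N > C > K

After 3 electrons have been removed, what remains? C³⁺ still has 1 valence electron; K³⁺ is already 2 electrons into the core; N³⁺ still has 2 valence electrons.
Usually core removal costs more than valence removal, but here the competition is close: a tightly held n=2 valence electron can cost more to remove than an n=3 core electron, so the actual values have to decide it.
Valence configurations: C³⁺ [He]2s¹, N³⁺ [He]2s².
The numbers (kJ/mol): C 6223, K 5877, N 7475.
Overall IE_4 order: K < C < N.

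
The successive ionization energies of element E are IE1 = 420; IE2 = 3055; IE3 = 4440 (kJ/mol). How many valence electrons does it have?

1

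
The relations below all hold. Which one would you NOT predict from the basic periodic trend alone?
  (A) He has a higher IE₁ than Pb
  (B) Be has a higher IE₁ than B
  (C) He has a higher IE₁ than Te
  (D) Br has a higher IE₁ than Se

The general trend: IE₁ increases across a period and decreases down a group.
(A) He (period 1, group 18) vs Pb (period 6, group 14): the stated order agrees with the simple trend.
(B) Be (period 2, group 2) vs B (period 2, group 13): the stated order contradicts the simple trend.
(C) He (period 1, group 18) vs Te (period 5, group 16): the stated order agrees with the simple trend.
(D) Br (period 4, group 17) vs Se (period 4, group 16): the stated order agrees with the simple trend.
The exception is (B): removing B's lone 2p electron is easier than breaking Be's filled 2s².

(B)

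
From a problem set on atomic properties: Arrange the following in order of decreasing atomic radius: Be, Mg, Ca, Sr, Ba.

Ba > Sr > Ca > Mg > Be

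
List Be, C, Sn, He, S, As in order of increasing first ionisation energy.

Sn < Be < As < S < C < He

He is in period 1, group 18; Be is in period 2, group 2; C is in period 2, group 14; S is in period 3, group 16; As is in period 4, group 15; Sn is in period 5, group 14.
Across a period the outer electron is held more tightly (higher IE₁); down a group it sits in a higher shell, more shielded, and comes off more easily.
These span different periods and groups, so the two trends combine.
Be > Sn: period and group pull opposite ways; the down-group shift dominates (900 vs 709 kJ/mol).
As > Be: the two effects oppose for this pair; the across-period effect wins (947 vs 900 kJ/mol).
S > As: relative to As, both the across-period and down-group shifts push S's first ionization energy up.
C > S: period and group pull opposite ways; the down-group shift dominates (1086 vs 1000 kJ/mol).
He > C: relative to C, both the across-period and down-group shifts push He's first ionization energy up.
For reference (kJ/mol): He 2372, Be 900, C 1086, S 1000, As 947, Sn 709.
So from lowest to highest: Sn < Be < As < S < C < He.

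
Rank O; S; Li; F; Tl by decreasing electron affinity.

F > S > O > Li > Tl

EA tends to increase across a period and decrease down a group, though the pattern is less regular than for IE or radius.
Neither a single period nor a single group — weigh both effects.
Li > Tl: period and group pull opposite ways; the down-group shift dominates (60 vs 19 kJ/mol).
O > Li: O lies to the right of Li in period 2, so the across-period effect alone puts O higher.
S > O: this pair runs against the simple trend — see the exception note.
F > S: relative to S, both the across-period and down-group shifts push F's electron affinity up.
Note the exception: S has a higher electron affinity than O, contrary to the simple trend — the compact 2p subshell of O repels the added electron more than S's larger 3p does.
Tabulated electron affinity (kJ/mol): Li 60, O 141, F 328, S 200, Tl 19.
So from highest to lowest: F > S > O > Li > Tl.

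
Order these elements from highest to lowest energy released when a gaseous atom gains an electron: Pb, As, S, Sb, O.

S, O, Sb, As, Pb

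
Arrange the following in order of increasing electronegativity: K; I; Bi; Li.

Li is in period 2, group 1; K is in period 4, group 1; I is in period 5, group 17; Bi is in period 6, group 15.
Electronegativity increases across a period and decreases down a group, tracking effective nuclear charge and atomic size.
Here both period and group differ, so the two effects have to be weighed against each other.
Li > K: they share group 1; the group trend gives Li the larger value.
Bi > Li: period and group pull opposite ways; the across-period shift dominates (2.02 vs 0.98).
I > Bi: relative to Bi, both the across-period and down-group shifts push I's electronegativity up.
Tabulated electronegativity (Pauling): Li 0.98, K 0.82, I 2.66, Bi 2.02.
So from lowest to highest: K < Li < Bi < I.

K < Li < Bi < I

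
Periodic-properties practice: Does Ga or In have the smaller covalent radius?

Ga

Ga is in period 4, group 13; In is in period 5, group 13.
Across a period the added protons contract the valence shell; down a group each new principal shell makes the atom larger.
All are in group 13, so atomic radius increases down the group.
So Ga has the smaller covalent radius (Ga < In).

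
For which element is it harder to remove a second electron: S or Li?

Li

IE_2 is the cost of taking one more electron from the +1 cation: S⁺ still has 5 valence electrons; Li⁺ is the bare [He] core.
Pulling an electron out of a noble-gas core costs far more than removing a remaining valence electron, so Li sits at the high end of IE_2.
The numbers (kJ/mol): S 2252, Li 7298.
Overall IE_2 order: S < Li.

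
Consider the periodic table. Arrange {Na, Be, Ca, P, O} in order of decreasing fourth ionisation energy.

Be > Na > O > Ca > P

The fourth ionization energy removes an electron from the +3 ion. For each element: Na³⁺ is already 2 electrons into the core; Be³⁺ is already 1 electron into the core; Ca³⁺ is already 1 electron into the core; P³⁺ still has 2 valence electrons; O³⁺ still has 3 valence electrons.
Usually core removal costs more than valence removal, but here the competition is close: a tightly held n=2 valence electron can cost more to remove than an n=3 core electron, so the actual values have to decide it.
Valence configurations: P³⁺ [Ne]3s², O³⁺ [He]2s²2p¹.
Approximate IE_4 values (kJ/mol): Na 9543, Be 21007, Ca 6491, P 4964, O 7469.
Putting it together, IE_4: P < Ca < O < Na < Be.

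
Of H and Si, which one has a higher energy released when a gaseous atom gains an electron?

Si

H is in period 1, group 1; Si is in period 3, group 14.
Atoms with high Z_eff and room in the valence shell (especially the halogens) have the most exothermic electron affinities.
These span different periods and groups, so the two trends combine.
Si > H: the two effects oppose for this pair; the across-period effect wins (134 vs 73 kJ/mol).
Tabulated electron affinity (kJ/mol): H 73, Si 134.
So Si has the higher energy released when a gaseous atom gains an electron (Si > H).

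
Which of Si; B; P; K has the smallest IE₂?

IE_2 is the cost of taking one more electron from the +1 cation: Si⁺ still has 3 valence electrons; B⁺ still has 2 valence electrons; P⁺ still has 4 valence electrons; K⁺ is the bare [Ar] core.
Core electrons are held far more tightly than valence electrons, so K tops the IE_2 order.
Valence configurations: Si⁺ [Ne]3s²3p¹, B⁺ [He]2s², P⁺ [Ne]3s²3p².
Tabulated IE_2 (kJ/mol): Si 1577, B 2427, P 1907, K 3052.
Putting it together, IE_2: Si < P < B < K.

Si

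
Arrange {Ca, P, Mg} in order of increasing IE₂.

After 1 electron has been removed, what remains? Ca⁺ still has 1 valence electron; P⁺ still has 4 valence electrons; Mg⁺ still has 1 valence electron.
All are still removing valence electrons, so compare the +1 ions as you would atoms: IE_2 generally rises across a period (higher Z_eff) and falls down a group (larger shell), subject to the usual subshell exceptions.
Valence configurations: Ca⁺ [Ar]4s¹, P⁺ [Ne]3s²3p², Mg⁺ [Ne]3s¹.
The numbers (kJ/mol): Ca 1145, P 1907, Mg 1451.
Hence IE_2: Ca < Mg < P.

Ca < Mg < P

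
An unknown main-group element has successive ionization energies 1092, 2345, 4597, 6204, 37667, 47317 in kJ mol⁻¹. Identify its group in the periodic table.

Group 14

Look for the largest jump between consecutive ionization energies: IE5/IE4 ≈ 6.1, far larger than any earlier ratio.
That jump marks the point where a core electron is being removed. So the atom has 4 valence electrons.
A main-group element with 4 valence electrons is in group 14.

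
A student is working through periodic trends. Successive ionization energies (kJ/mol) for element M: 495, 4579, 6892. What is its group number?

Look for the largest jump between consecutive ionization energies: IE2/IE1 ≈ 9.3, far larger than any earlier ratio.
That jump marks the point where a core electron is being removed. So the atom has 1 valence electron.
A main-group element with 1 valence electron is in group 1.

Group 1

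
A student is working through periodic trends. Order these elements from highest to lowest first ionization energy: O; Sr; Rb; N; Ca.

N, O, Ca, Sr, Rb

N is in period 2, group 15; O is in period 2, group 16; Ca is in period 4, group 2; Rb is in period 5, group 1; Sr is in period 5, group 2.
First ionization energy rises across a period (greater Z_eff holds electrons more tightly) and falls down a group (valence electrons are farther from the nucleus).
Here both period and group differ, so the two effects have to be weighed against each other.
Sr > Rb: both are in period 5; the period trend gives Sr the larger value.
Ca > Sr: they share group 2; the group trend gives Ca the larger value.
O > Ca: relative to Ca, both the across-period and down-group shifts push O's first ionization energy up.
N > O: this pair runs against the simple trend — see the exception note.
Note the exception: N has a higher first ionization energy than O, contrary to the simple trend — pairing an electron in O's 2p⁴ costs repulsion energy, so O ionizes more easily than half-filled N (2p³).
Approximate values (kJ/mol): N 1402, O 1314, Ca 590, Rb 403, Sr 550.
So from highest to lowest: N > O > Ca > Sr > Rb.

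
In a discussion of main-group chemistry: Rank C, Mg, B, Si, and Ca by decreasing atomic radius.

B is in period 2, group 13; C is in period 2, group 14; Mg is in period 3, group 2; Si is in period 3, group 14; Ca is in period 4, group 2.
Moving right in a period, electrons are added to the same shell under a stronger nuclear pull, so atoms get smaller; moving down, a new shell is opened and atoms get larger.
Neither a single period nor a single group — weigh both effects.
B > C: both are in period 2; the period trend gives B the larger value.
Si > B: period and group pull opposite ways; the down-group shift dominates (116 vs 85 pm).
Mg > Si: Mg lies to the left of Si in period 3, so the across-period effect alone puts Mg larger.
Ca > Mg: Ca sits below Mg in group 2, so the down-group effect alone puts Ca larger.
For reference (pm): B 85, C 75, Mg 139, Si 116, Ca 171.
So from largest to smallest: Ca > Mg > Si > B > C.

Ca > Mg > Si > B > C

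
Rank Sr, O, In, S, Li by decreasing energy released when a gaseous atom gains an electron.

S > O > Li > In > Sr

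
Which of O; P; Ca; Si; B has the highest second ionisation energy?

After 1 electron has been removed, what remains? O⁺ still has 5 valence electrons; P⁺ still has 4 valence electrons; Ca⁺ still has 1 valence electron; Si⁺ still has 3 valence electrons; B⁺ still has 2 valence electrons.
All are still removing valence electrons, so compare the +1 ions as you would atoms: IE_2 generally rises across a period (higher Z_eff) and falls down a group (larger shell), subject to the usual subshell exceptions.
Valence configurations: O⁺ [He]2s²2p³, P⁺ [Ne]3s²3p², Ca⁺ [Ar]4s¹, Si⁺ [Ne]3s²3p¹, B⁺ [He]2s².
Tabulated IE_2 (kJ/mol): O 3388, P 1907, Ca 1145, Si 1577, B 2427.
Hence IE_2: Ca < Si < P < B < O.

O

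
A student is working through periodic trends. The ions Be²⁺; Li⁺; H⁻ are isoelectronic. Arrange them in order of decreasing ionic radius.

All of these have 2 electrons, so size is governed by nuclear charge alone: the more protons, the stronger the pull on the same electron cloud, and the smaller the ion.
Nuclear charges: Be²⁺ (Z=4), Li⁺ (Z=3), H⁻ (Z=1).
Largest to smallest: H⁻ > Li⁺ > Be²⁺.

H⁻, Li⁺, Be²⁺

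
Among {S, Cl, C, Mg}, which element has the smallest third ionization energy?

S

Consider each +2 ion: S²⁺ still has 4 valence electrons; Cl²⁺ still has 5 valence electrons; C²⁺ still has 2 valence electrons; Mg²⁺ is the bare [Ne] core.
Pulling an electron out of a noble-gas core costs far more than removing a remaining valence electron, so Mg sits at the high end of IE_3.
Valence configurations: S²⁺ [Ne]3s²3p², Cl²⁺ [Ne]3s²3p³, C²⁺ [He]2s².
Approximate IE_3 values (kJ/mol): S 3357, Cl 3822, C 4620, Mg 7733.
Putting it together, IE_3: S < Cl < C < Mg.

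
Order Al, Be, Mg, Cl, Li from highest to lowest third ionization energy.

Be > Li > Mg > Cl > Al

Consider each +2 ion: Al²⁺ still has 1 valence electron; Be²⁺ is the bare [He] core; Mg²⁺ is the bare [Ne] core; Cl²⁺ still has 5 valence electrons; Li²⁺ is already 1 electron into the core.
Core electrons are held far more tightly than valence electrons, so Mg, Li and Be top the IE_3 order.
Valence configurations: Al²⁺ [Ne]3s¹, Cl²⁺ [Ne]3s²3p³.
The numbers (kJ/mol): Al 2745, Be 14849, Mg 7733, Cl 3822, Li 11815.
So the third ionization energies run Al < Cl < Mg < Li < Be.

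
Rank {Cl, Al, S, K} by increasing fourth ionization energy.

S, Cl, K, Al

After 3 electrons have been removed, what remains? Cl³⁺ still has 4 valence electrons; Al³⁺ is the bare [Ne] core; S³⁺ still has 3 valence electrons; K³⁺ is already 2 electrons into the core.
Breaking into a closed-shell core is much more expensive than removing a leftover valence electron — K and Al have the largest IE_4 here.
Valence configurations: Cl³⁺ [Ne]3s²3p², S³⁺ [Ne]3s²3p¹.
Tabulated IE_4 (kJ/mol): Cl 5159, Al 11577, S 4556, K 5877.
Overall IE_4 order: S < Cl < K < Al.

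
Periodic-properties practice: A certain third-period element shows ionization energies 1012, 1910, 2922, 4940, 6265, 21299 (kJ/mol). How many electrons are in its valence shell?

Look for the largest jump between consecutive ionization energies: IE6/IE5 ≈ 3.4, far larger than any earlier ratio.
That jump marks the point where a core electron is being removed. So the atom has 5 valence electrons.

5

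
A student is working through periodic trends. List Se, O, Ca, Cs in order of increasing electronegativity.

Cs, Ca, Se, O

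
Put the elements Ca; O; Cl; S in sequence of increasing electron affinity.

Ca, O, S, Cl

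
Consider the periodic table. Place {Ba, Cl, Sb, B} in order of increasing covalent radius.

Across a period the added protons contract the valence shell; down a group each new principal shell makes the atom larger.
Here both period and group differ, so the two effects have to be weighed against each other.
Cl > B: the two effects oppose for this pair; the down-group effect wins (99 vs 85 pm).
Sb > Cl: both effects reinforce here, so Sb is clearly the larger of the two.
Ba > Sb: relative to Sb, both the across-period and down-group shifts push Ba's atomic radius up.
Approximate values (pm): B 85, Cl 99, Sb 140, Ba 196.
So from smallest to largest: B < Cl < Sb < Ba.

B < Cl < Sb < Ba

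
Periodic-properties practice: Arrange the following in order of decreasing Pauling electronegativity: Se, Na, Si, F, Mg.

F, Se, Si, Mg, Na

F is in period 2, group 17; Na is in period 3, group 1; Mg is in period 3, group 2; Si is in period 3, group 14; Se is in period 4, group 16.
EN rises left→right (higher Z_eff, smaller atoms) and falls top→bottom (larger, more shielded atoms).
Here both period and group differ, so the two effects have to be weighed against each other.
Mg > Na: both are in period 3; the period trend gives Mg the larger value.
Si > Mg: Si lies to the right of Mg in period 3, so the across-period effect alone puts Si higher.
Se > Si: period and group pull opposite ways; the across-period shift dominates (2.55 vs 1.90).
F > Se: both effects reinforce here, so F is clearly the higher of the two.
For reference (Pauling): F 3.98, Na 0.93, Mg 1.31, Si 1.90, Se 2.55.
So from highest to lowest: F > Se > Si > Mg > Na.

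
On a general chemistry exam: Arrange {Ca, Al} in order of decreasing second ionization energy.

Al, Ca

IE_2 is the cost of taking one more electron from the +1 cation: Ca⁺ still has 1 valence electron; Al⁺ still has 2 valence electrons.
All are still removing valence electrons, so compare the +1 ions as you would atoms: IE_2 generally rises across a period (higher Z_eff) and falls down a group (larger shell), subject to the usual subshell exceptions.
Valence configurations: Ca⁺ [Ar]4s¹, Al⁺ [Ne]3s².
Tabulated IE_2 (kJ/mol): Ca 1145, Al 1817.
Putting it together, IE_2: Ca < Al.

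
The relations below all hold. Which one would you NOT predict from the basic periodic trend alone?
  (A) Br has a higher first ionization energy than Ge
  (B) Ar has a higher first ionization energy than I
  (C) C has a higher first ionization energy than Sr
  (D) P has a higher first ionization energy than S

(D)

The general trend: first ionization energy increases across a period and decreases down a group.
(A) Br (period 4, group 17) vs Ge (period 4, group 14): the stated order agrees with the simple trend.
(B) Ar (period 3, group 18) vs I (period 5, group 17): the stated order agrees with the simple trend.
(C) C (period 2, group 14) vs Sr (period 5, group 2): the stated order agrees with the simple trend.
(D) P (period 3, group 15) vs S (period 3, group 16): the stated order contradicts the simple trend.
The exception is (D): S (3p⁴) ionizes more easily than half-filled P (3p³) because the paired 3p electron in S is pushed out by e⁻–e⁻ repulsion.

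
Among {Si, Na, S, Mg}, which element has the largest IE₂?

Na

IE_2 is the cost of taking one more electron from the +1 cation: Si⁺ still has 3 valence electrons; Na⁺ is the bare [Ne] core; S⁺ still has 5 valence electrons; Mg⁺ still has 1 valence electron.
Breaking into a closed-shell core is much more expensive than removing a leftover valence electron — Na has the largest IE_2 here.
Valence configurations: Si⁺ [Ne]3s²3p¹, S⁺ [Ne]3s²3p³, Mg⁺ [Ne]3s¹.
Approximate IE_2 values (kJ/mol): Si 1577, Na 4562, S 2252, Mg 1451.
Hence IE_2: Mg < Si < S < Na.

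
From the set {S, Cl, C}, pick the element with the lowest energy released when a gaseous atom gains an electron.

C

C is in period 2, group 14; S is in period 3, group 16; Cl is in period 3, group 17.
EA tends to increase across a period and decrease down a group, though the pattern is less regular than for IE or radius.
Here both period and group differ, so the two effects have to be weighed against each other.
S > C: the two effects oppose for this pair; the across-period effect wins (200 vs 122 kJ/mol).
Cl > S: both are in period 3; the period trend gives Cl the larger value.
Tabulated electron affinity (kJ/mol): C 122, S 200, Cl 349.
The lowest energy released when a gaseous atom gains an electron among these belongs to C.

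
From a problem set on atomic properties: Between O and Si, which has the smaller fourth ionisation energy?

Si

IE_4 is the cost of taking one more electron from the +3 cation: O³⁺ still has 3 valence electrons; Si³⁺ still has 1 valence electron.
All are still removing valence electrons, so compare the +3 ions as you would atoms: IE_4 generally rises across a period (higher Z_eff) and falls down a group (larger shell), subject to the usual subshell exceptions.
Valence configurations: O³⁺ [He]2s²2p¹, Si³⁺ [Ne]3s¹.
Approximate IE_4 values (kJ/mol): O 7469, Si 4356.
Overall IE_4 order: Si < O.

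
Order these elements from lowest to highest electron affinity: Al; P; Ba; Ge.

Ba < Al < P < Ge

Adding an electron releases more energy for atoms nearer the top right (short of the noble gases).
Neither a single period nor a single group — weigh both effects.
Al > Ba: both effects reinforce here, so Al is clearly the higher of the two.
P > Al: P lies to the right of Al in period 3, so the across-period effect alone puts P higher.
Ge > P: this pair runs against the simple trend — see the exception note.
Note the exception: Ge has a higher electron affinity than P, contrary to the simple trend — adding an electron to P's half-filled np³ subshell costs electron-pairing energy.
Tabulated electron affinity (kJ/mol): Al 42, P 72, Ge 119, Ba 14.
So from lowest to highest: Ba < Al < P < Ge.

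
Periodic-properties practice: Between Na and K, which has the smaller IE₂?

After 1 electron has been removed, what remains? Na⁺ is the bare [Ne] core; K⁺ is the bare [Ar] core.
All of these are removing an electron from a noble-gas core or deeper; the smaller core (lower principal quantum number) is held far more tightly, and within a period the higher nuclear charge binds the same core more tightly.
Tabulated IE_2 (kJ/mol): Na 4562, K 3052.
So the second ionization energies run K < Na.

K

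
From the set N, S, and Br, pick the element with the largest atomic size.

Atomic radius shrinks across a period as nuclear charge pulls the same shell inward, and grows down a group as new shells are added.
These sit on a diagonal, where the across-period and down-group effects partly cancel.
S > N: the two effects oppose for this pair; the down-group effect wins (103 vs 71 pm).
Br > S: the two effects oppose for this pair; the down-group effect wins (114 vs 103 pm).
Approximate values (pm): N 71, S 103, Br 114.
The largest atomic size among these belongs to Br.

Br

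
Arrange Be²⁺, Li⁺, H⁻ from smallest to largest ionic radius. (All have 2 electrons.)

Be²⁺ < Li⁺ < H⁻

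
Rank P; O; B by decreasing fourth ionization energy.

IE_4 is the cost of taking one more electron from the +3 cation: P³⁺ still has 2 valence electrons; O³⁺ still has 3 valence electrons; B³⁺ is the bare [He] core.
Breaking into a closed-shell core is much more expensive than removing a leftover valence electron — B has the largest IE_4 here.
Valence configurations: P³⁺ [Ne]3s², O³⁺ [He]2s²2p¹.
The numbers (kJ/mol): P 4964, O 7469, B 25026.
Putting it together, IE_4: P < O < B.

B, O, P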